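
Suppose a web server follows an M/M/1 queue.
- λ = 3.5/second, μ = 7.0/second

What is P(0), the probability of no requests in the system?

ρ = λ/μ = 3.5/7.0 = 0.5000
P(0) = 1 - ρ = 1 - 0.5000 = 0.5000
The server is idle 50.00% of the time.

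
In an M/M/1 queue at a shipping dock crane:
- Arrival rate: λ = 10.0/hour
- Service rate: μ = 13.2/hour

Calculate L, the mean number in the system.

ρ = λ/μ = 10.0/13.2 = 0.7576
For M/M/1: L = λ/(μ-λ)
L = 10.0/(13.2-10.0) = 10.0/3.20
L = 3.1250 containers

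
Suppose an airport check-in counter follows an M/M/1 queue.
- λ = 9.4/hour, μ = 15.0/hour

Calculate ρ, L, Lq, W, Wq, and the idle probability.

Step 1: ρ = λ/μ = 9.4/15.0 = 0.6267
Step 2: L = λ/(μ-λ) = 9.4/5.60 = 1.6786
Step 3: Lq = λ²/(μ(μ-λ)) = 88.36/(15.0×5.60) = 1.0519
Step 4: W = 1/(μ-λ) = 1/5.60 = 0.17857
Step 5: Wq = λ/(μ(μ-λ)) = 9.4/(15.0×5.60) = 0.1119
Step 6: P(0) = 1-ρ = 0.3733
Verify: L = λW = 9.4×0.17857 = 1.6786 ✔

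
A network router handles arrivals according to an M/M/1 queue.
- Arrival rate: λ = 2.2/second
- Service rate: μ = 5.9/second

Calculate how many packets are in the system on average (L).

ρ = λ/μ = 2.2/5.9 = 0.3729
For M/M/1: L = λ/(μ-λ)
L = 2.2/(5.9-2.2) = 2.2/3.70
L = 0.5946 packets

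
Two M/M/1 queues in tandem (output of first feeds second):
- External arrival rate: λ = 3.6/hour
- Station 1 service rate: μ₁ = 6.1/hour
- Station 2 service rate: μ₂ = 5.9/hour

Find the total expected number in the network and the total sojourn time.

By Jackson's theorem, each station behaves as independent M/M/1.
Station 1: ρ₁ = 3.6/6.1 = 0.5902, L₁ = ρ₁/(1-ρ₁) = λ/(μ₁-λ) = 3.6/2.50 = 1.4400
Station 2: ρ₂ = 3.6/5.9 = 0.6102, L₂ = ρ₂/(1-ρ₂) = λ/(μ₂-λ) = 3.6/2.30 = 1.5652
Total: L = L₁ + L₂ = 1.4400 + 1.5652 = 3.0052
W = L/λ = 3.0052/3.6 = 0.8348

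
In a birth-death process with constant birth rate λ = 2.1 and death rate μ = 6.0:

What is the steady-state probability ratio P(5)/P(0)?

For constant rates: P(n)/P(0) = (λ/μ)^n
P(5)/P(0) = (2.1/6.0)^5 = 0.3500^5 = 0.005252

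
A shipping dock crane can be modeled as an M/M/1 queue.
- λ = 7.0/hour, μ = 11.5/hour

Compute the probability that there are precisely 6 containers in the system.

ρ = λ/μ = 7.0/11.5 = 0.6087
P(n) = (1-ρ)ρⁿ
P(6) = (1-0.6087) × 0.6087^6
P(6) = 0.39130 × 0.050865
P(6) = 0.01990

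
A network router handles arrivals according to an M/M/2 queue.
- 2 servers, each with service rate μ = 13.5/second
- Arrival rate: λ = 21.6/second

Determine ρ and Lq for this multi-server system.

Traffic intensity: ρ = λ/(cμ) = 21.6/(2×13.5) = 0.8000
Since ρ = 0.8000 < 1, system is stable.
Offered load a = λ/μ = cρ = 21.6/13.5 = 1.6000
P₀ = [ Σₙ₌₀^1 aⁿ/n! + a^2/(2!(1-ρ)) ]⁻¹
Σ = a^0/0! + a^1/1! = 1.0000 + 1.6000 = 2.6000
a^2/(2!(1-ρ)) = 2.5600/(2 × 0.2000) = 6.4000
P₀ = 1/(2.6000 + 6.4000) = 0.1111
Lq = P₀·a^2·ρ / (2!(1-ρ)²) = 0.11111 × 2.5600 × 0.80000 / (2 × 0.040000) = 2.8444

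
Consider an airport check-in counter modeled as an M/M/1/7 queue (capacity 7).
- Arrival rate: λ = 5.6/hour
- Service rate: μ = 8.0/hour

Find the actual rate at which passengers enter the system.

ρ = λ/μ = 5.6/8.0 = 0.7000
P₀ = (1-ρ)/(1-ρ^(K+1)) = (1-0.7000)/(1-0.7000^8) = 0.30000/0.94235 = 0.3184
P_K = P₀×ρ^K = 0.3184 × 0.7000^7 = 0.3184 × 0.08235 = 0.02622
λ_eff = λ(1-P_K) = 5.6 × (1 - 0.02622) = 5.6 × 0.97378 = 5.4532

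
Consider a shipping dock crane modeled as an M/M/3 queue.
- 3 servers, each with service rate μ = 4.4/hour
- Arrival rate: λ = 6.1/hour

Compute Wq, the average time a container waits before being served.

Traffic intensity: ρ = λ/(cμ) = 6.1/(3×4.4) = 0.4621
Since ρ = 0.4621 < 1, system is stable.
Offered load a = λ/μ = cρ = 6.1/4.4 = 1.3864
P₀ = [ Σₙ₌₀^2 aⁿ/n! + a^3/(3!(1-ρ)) ]⁻¹
Σ = a^0/0! + a^1/1! + a^2/2! = 1.0000 + 1.3864 + 0.9610 = 3.3474
a^3/(3!(1-ρ)) = 2.6646/(6 × 0.5379) = 0.8256
P₀ = 1/(3.3474 + 0.8256) = 0.2396
Lq = P₀·a^3·ρ / (3!(1-ρ)²) = 0.2396 × 2.6646 × 0.4621 / (6 × 0.2893) = 0.1700
Wq = Lq/λ = 0.1700/6.1 = 0.02787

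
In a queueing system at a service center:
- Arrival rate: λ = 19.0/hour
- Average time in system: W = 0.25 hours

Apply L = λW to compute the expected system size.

Little's Law: L = λW
L = 19.0 × 0.25 = 4.7500 customers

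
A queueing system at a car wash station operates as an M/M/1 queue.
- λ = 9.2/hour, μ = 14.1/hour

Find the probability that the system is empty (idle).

ρ = λ/μ = 9.2/14.1 = 0.6525
P(0) = 1 - ρ = 1 - 0.6525 = 0.3475
The server is idle 34.75% of the time.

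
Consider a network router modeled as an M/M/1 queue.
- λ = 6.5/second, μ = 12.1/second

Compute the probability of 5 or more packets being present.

ρ = λ/μ = 6.5/12.1 = 0.53719
P(N ≥ n) = ρⁿ
P(N ≥ 5) = 0.53719^5
P(N ≥ 5) = 0.04473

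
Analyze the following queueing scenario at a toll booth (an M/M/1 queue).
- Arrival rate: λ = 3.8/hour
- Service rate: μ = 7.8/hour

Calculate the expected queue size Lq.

ρ = λ/μ = 3.8/7.8 = 0.4872
For M/M/1: Lq = λ²/(μ(μ-λ))
Lq = 14.44/(7.8 × 4.00)
Lq = 0.4628 vehicles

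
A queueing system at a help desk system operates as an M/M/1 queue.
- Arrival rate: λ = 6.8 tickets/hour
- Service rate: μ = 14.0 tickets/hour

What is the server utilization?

Server utilization: ρ = λ/μ
ρ = 6.8/14.0 = 0.4857
The server is busy 48.57% of the time.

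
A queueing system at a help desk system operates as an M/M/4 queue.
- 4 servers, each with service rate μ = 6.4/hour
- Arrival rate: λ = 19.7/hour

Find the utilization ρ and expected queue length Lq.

Traffic intensity: ρ = λ/(cμ) = 19.7/(4×6.4) = 0.7695
Since ρ = 0.7695 < 1, system is stable.
Offered load a = λ/μ = cρ = 19.7/6.4 = 3.0781
P₀ = [ Σₙ₌₀^3 aⁿ/n! + a^4/(4!(1-ρ)) ]⁻¹
Σ = a^0/0! + a^1/1! + a^2/2! + a^3/3! = 1.0000 + 3.0781 + 4.7374 + 4.8608 = 13.6763
a^4/(4!(1-ρ)) = 89.7728/(24 × 0.230469) = 16.2301
P₀ = 1/(13.6763 + 16.2301) = 0.03344
Lq = P₀·a^4·ρ / (4!(1-ρ)²) = 0.033438 × 89.7728 × 0.76953 / (24 × 0.053116) = 1.8121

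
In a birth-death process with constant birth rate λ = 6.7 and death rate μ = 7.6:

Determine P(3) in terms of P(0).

For constant rates: P(n)/P(0) = (λ/μ)^n
P(3)/P(0) = (6.7/7.6)^3 = 0.88158^3 = 0.6851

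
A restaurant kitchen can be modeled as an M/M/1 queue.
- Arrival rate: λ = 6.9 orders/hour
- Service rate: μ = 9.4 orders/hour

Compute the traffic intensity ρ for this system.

Server utilization: ρ = λ/μ
ρ = 6.9/9.4 = 0.7340
The server is busy 73.40% of the time.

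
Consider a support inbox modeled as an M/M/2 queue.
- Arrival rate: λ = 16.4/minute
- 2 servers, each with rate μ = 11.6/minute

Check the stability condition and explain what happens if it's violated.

Stability requires ρ = λ/(cμ) < 1
ρ = 16.4/(2 × 11.6) = 16.4/23.20 = 0.7069
Since 0.7069 < 1, the system is STABLE.
The servers are busy 70.69% of the time.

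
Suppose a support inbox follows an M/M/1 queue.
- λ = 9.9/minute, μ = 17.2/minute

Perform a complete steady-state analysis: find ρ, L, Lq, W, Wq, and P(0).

Step 1: ρ = λ/μ = 9.9/17.2 = 0.5756
Step 2: L = λ/(μ-λ) = 9.9/7.30 = 1.3562
Step 3: Lq = λ²/(μ(μ-λ)) = 98.01/(17.2×7.30) = 0.7806
Step 4: W = 1/(μ-λ) = 1/7.30 = 0.13699
Step 5: Wq = λ/(μ(μ-λ)) = 9.9/(17.2×7.30) = 0.07885
Step 6: P(0) = 1-ρ = 0.4244
Verify: L = λW = 9.9×0.13699 = 1.3562 ✔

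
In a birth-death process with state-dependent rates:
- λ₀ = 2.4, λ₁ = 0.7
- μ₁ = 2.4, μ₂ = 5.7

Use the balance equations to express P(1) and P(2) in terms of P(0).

Balance equations:
State 0: λ₀P₀ = μ₁P₁ → P₁ = (λ₀/μ₁)P₀ = (2.4/2.4)P₀ = 1.0000P₀
State 1: P₂ = (λ₀λ₁)/(μ₁μ₂)P₀ = (2.4×0.7)/(2.4×5.7)P₀ = 0.1228P₀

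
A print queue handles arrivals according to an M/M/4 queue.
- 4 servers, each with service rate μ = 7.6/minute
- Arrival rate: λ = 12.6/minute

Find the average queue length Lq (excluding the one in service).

Traffic intensity: ρ = λ/(cμ) = 12.6/(4×7.6) = 0.4145
Since ρ = 0.4145 < 1, system is stable.
Offered load a = λ/μ = cρ = 12.6/7.6 = 1.6579
P₀ = [ Σₙ₌₀^3 aⁿ/n! + a^4/(4!(1-ρ)) ]⁻¹
Σ = a^0/0! + a^1/1! + a^2/2! + a^3/3! = 1.0000 + 1.6579 + 1.3743 + 0.7595 = 4.7917
a^4/(4!(1-ρ)) = 7.5549/(24 × 0.5855) = 0.5376
P₀ = 1/(4.7917 + 0.5376) = 0.1876
Lq = P₀·a^4·ρ / (4!(1-ρ)²) = 0.1876 × 7.5549 × 0.4145 / (24 × 0.3428) = 0.07141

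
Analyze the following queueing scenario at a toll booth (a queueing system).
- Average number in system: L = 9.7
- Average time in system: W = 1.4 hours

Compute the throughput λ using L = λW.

Little's Law: L = λW, so λ = L/W
λ = 9.7/1.4 = 6.9286 vehicles/hour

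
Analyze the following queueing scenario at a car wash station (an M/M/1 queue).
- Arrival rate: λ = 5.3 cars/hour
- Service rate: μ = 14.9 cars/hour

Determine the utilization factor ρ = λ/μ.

Server utilization: ρ = λ/μ
ρ = 5.3/14.9 = 0.3557
The server is busy 35.57% of the time.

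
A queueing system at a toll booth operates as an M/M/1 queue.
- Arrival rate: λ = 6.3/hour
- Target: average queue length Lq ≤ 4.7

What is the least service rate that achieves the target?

For M/M/1: Lq = λ²/(μ(μ-λ))
Need Lq ≤ 4.7, i.e. μ(μ-λ) ≥ λ²/4.7
μ² - 6.3μ - 39.69/4.7 ≥ 0  →  μ² - 6.3μ - 8.44468 ≥ 0
Quadratic formula (positive root): μ = [λ + √(λ² + 4×8.44468)]/2
Discriminant: 39.69 + 4×8.44468 = 73.4687, √73.4687 = 8.5714
μ ≥ (6.3 + 8.5714)/2 = 7.4357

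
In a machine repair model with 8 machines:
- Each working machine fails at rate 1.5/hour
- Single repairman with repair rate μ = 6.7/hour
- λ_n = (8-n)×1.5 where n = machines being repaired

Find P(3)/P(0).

P(3)/P(0) = ∏_{i=0}^{3-1} λ_i/μ_{i+1}
= (8-0)×1.5/6.7 × (8-1)×1.5/6.7 × (8-2)×1.5/6.7
= 3.7704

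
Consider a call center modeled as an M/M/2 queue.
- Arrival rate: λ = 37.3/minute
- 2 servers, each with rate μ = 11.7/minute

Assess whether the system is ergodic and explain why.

Stability requires ρ = λ/(cμ) < 1
ρ = 37.3/(2 × 11.7) = 37.3/23.40 = 1.5940
Since 1.5940 ≥ 1, the system is UNSTABLE.
Need c > λ/μ = 37.3/11.7 = 3.19.
Minimum servers needed: c = 4.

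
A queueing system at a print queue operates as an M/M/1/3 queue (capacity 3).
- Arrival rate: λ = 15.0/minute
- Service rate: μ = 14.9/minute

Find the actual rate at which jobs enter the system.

ρ = λ/μ = 15.0/14.9 = 1.00671
P₀ = (1-ρ)/(1-ρ^(K+1)) = (1-1.00671)/(1-1.00671^4) = -0.006710/-0.02711 = 0.2475
P_K = P₀×ρ^K = 0.2475 × 1.00671^3 = 0.2475 × 1.0203 = 0.2525
λ_eff = λ(1-P_K) = 15.0 × (1 - 0.252514) = 15.0 × 0.747486 = 11.2123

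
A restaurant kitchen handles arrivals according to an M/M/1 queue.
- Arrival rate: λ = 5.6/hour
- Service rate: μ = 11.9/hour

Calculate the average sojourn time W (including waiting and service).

First, compute utilization: ρ = λ/μ = 5.6/11.9 = 0.4706
For M/M/1: W = 1/(μ-λ)
W = 1/(11.9-5.6) = 1/6.30
W = 0.1587 hours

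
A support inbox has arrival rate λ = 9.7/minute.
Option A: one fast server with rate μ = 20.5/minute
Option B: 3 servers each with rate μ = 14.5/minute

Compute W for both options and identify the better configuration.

Option A: single server μ = 20.5 (M/M/1)
  ρ_A = 9.7/20.5 = 0.4732
  W_A = 1/(μ-λ) = 1/(20.5-9.7) = 1/10.80 = 0.09259

Option B: 3 servers μ = 14.5 (M/M/3)
  ρ_B = λ/(cμ) = 9.7/(3×14.5) = 0.2230
  Offered load a = λ/μ = cρ = 9.7/14.5 = 0.6690
  P₀ = [ Σₙ₌₀^2 aⁿ/n! + a^3/(3!(1-ρ)) ]⁻¹
  Σ = a^0/0! + a^1/1! + a^2/2! = 1.0000 + 0.66897 + 0.22376 = 1.8927
  a^3/(3!(1-ρ)) = 0.29937/(6 × 0.77701) = 0.06421
  P₀ = 1/(1.8927 + 0.06421) = 0.5110
  Lq = P₀·a^3·ρ / (3!(1-ρ)²) = 0.51100 × 0.29937 × 0.22299 / (6 × 0.60375) = 0.009417
  Wq_B = Lq/λ = 0.009417/9.7 = 0.0009708
  W_B = Wq_B + 1/μ = 0.0009708 + 0.06897 = 0.06994

Since W_B = 0.06994 < W_A = 0.09259, Option B (multiple servers) has the shorter time in system.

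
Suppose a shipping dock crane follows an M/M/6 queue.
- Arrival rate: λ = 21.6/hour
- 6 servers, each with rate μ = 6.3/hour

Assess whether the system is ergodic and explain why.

Stability requires ρ = λ/(cμ) < 1
ρ = 21.6/(6 × 6.3) = 21.6/37.80 = 0.5714
Since 0.5714 < 1, the system is STABLE.
The servers are busy 57.14% of the time.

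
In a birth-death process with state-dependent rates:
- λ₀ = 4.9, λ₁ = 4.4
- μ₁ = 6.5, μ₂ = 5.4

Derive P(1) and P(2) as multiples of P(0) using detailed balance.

Balance equations:
State 0: λ₀P₀ = μ₁P₁ → P₁ = (λ₀/μ₁)P₀ = (4.9/6.5)P₀ = 0.7538P₀
State 1: P₂ = (λ₀λ₁)/(μ₁μ₂)P₀ = (4.9×4.4)/(6.5×5.4)P₀ = 0.6142P₀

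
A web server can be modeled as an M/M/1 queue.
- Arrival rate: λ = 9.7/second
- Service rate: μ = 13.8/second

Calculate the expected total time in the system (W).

First, compute utilization: ρ = λ/μ = 9.7/13.8 = 0.7029
For M/M/1: W = 1/(μ-λ)
W = 1/(13.8-9.7) = 1/4.10
W = 0.2439 seconds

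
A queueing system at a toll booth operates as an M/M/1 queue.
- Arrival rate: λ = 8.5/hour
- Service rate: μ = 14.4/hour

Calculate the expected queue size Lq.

ρ = λ/μ = 8.5/14.4 = 0.5903
For M/M/1: Lq = λ²/(μ(μ-λ))
Lq = 72.25/(14.4 × 5.90)
Lq = 0.8504 vehicles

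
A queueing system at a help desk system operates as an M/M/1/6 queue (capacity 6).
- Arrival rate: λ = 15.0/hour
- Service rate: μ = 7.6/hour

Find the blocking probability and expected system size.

ρ = λ/μ = 15.0/7.6 = 1.9737
P₀ = (1-ρ)/(1-ρ^(K+1)) = (1-1.9737)/(1-1.9737^7) = -0.9737/-115.6724 = 0.008418
P_K = P₀×ρ^K = 0.008418 × 1.9737^6 = 0.008418 × 59.1135 = 0.4976
Blocking probability P_6 = 0.4976 (49.76%)
L = ρ[1 - (K+1)ρ^K + Kρ^(K+1)] / [(1-ρ)(1-ρ^(K+1))]
L = 1.9737 × (1 - 7×59.1135 + 6×116.6724) / ((1 - 1.9737) × (1 - 116.6724)) = 5.0335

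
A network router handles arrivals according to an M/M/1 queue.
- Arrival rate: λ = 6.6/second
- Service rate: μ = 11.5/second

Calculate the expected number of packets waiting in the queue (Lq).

ρ = λ/μ = 6.6/11.5 = 0.5739
For M/M/1: Lq = λ²/(μ(μ-λ))
Lq = 43.56/(11.5 × 4.90)
Lq = 0.7730 packets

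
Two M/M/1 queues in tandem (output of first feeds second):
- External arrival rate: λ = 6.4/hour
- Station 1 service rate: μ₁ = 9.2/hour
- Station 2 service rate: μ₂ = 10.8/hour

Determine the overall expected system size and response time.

By Jackson's theorem, each station behaves as independent M/M/1.
Station 1: ρ₁ = 6.4/9.2 = 0.6957, L₁ = ρ₁/(1-ρ₁) = λ/(μ₁-λ) = 6.4/2.80 = 2.28571
Station 2: ρ₂ = 6.4/10.8 = 0.5926, L₂ = ρ₂/(1-ρ₂) = λ/(μ₂-λ) = 6.4/4.40 = 1.45455
Total: L = L₁ + L₂ = 2.28571 + 1.45455 = 3.7403
W = L/λ = 3.7403/6.4 = 0.5844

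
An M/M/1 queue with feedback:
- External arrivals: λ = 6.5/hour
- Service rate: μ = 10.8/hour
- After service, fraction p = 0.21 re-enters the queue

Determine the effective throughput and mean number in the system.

Effective arrival rate: λ_eff = λ/(1-p) = 6.5/(1-0.21) = 6.5/0.79 = 8.22785
ρ = λ_eff/μ = 8.22785/10.8 = 0.761838
L = ρ/(1-ρ) = 0.761838/(1-0.761838) = 3.1988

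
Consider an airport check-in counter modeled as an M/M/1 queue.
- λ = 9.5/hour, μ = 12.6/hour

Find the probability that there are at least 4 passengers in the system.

ρ = λ/μ = 9.5/12.6 = 0.7540
P(N ≥ n) = ρⁿ
P(N ≥ 4) = 0.7540^4
P(N ≥ 4) = 0.3232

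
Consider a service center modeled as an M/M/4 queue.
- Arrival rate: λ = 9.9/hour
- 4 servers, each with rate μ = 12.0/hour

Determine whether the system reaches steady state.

Stability requires ρ = λ/(cμ) < 1
ρ = 9.9/(4 × 12.0) = 9.9/48.00 = 0.2063
Since 0.2063 < 1, the system is STABLE.
The servers are busy 20.62% of the time.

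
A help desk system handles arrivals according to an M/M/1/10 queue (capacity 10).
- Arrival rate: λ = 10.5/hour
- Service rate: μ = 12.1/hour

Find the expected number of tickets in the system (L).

ρ = λ/μ = 10.5/12.1 = 0.867769
P₀ = (1-ρ)/(1-ρ^(K+1)) = (1-0.867769)/(1-0.867769^11) = 0.1322/0.7899 = 0.1674
P_K = P₀×ρ^K = 0.1674 × 0.867769^10 = 0.1674 × 0.2421 = 0.04053
L = ρ[1 - (K+1)ρ^K + Kρ^(K+1)] / [(1-ρ)(1-ρ^(K+1))]
L = 0.867769 × (1 - 11×0.242126 + 10×0.210109) / ((1 - 0.867769) × (1 - 0.210109)) = 3.6365 tickets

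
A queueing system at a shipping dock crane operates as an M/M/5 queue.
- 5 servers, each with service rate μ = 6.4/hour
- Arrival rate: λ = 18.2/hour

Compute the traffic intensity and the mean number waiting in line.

Traffic intensity: ρ = λ/(cμ) = 18.2/(5×6.4) = 0.5687
Since ρ = 0.5687 < 1, system is stable.
Offered load a = λ/μ = cρ = 18.2/6.4 = 2.8437
P₀ = [ Σₙ₌₀^4 aⁿ/n! + a^5/(5!(1-ρ)) ]⁻¹
Σ = a^0/0! + a^1/1! + a^2/2! + a^3/3! + a^4/4! = 1.0000 + 2.8437 + 4.0435 + 3.8329 + 2.7249 = 14.4450
a^5/(5!(1-ρ)) = 185.9761/(120 × 0.43125) = 3.5937
P₀ = 1/(14.4450 + 3.5937) = 0.05544
Lq = P₀·a^5·ρ / (5!(1-ρ)²) = 0.05544 × 185.9761 × 0.5687 / (120 × 0.1860) = 0.2627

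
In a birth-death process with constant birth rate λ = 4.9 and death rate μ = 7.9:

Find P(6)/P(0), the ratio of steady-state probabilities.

For constant rates: P(n)/P(0) = (λ/μ)^n
P(6)/P(0) = (4.9/7.9)^6 = 0.62025^6 = 0.05694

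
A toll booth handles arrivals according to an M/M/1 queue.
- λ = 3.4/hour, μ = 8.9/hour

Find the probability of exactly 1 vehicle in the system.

ρ = λ/μ = 3.4/8.9 = 0.3820
P(n) = (1-ρ)ρⁿ
P(1) = (1-0.3820) × 0.3820^1
P(1) = 0.6180 × 0.3820
P(1) = 0.2361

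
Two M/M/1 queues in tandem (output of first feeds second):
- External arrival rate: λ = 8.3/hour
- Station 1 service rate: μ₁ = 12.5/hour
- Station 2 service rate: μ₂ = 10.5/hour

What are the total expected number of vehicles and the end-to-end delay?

By Jackson's theorem, each station behaves as independent M/M/1.
Station 1: ρ₁ = 8.3/12.5 = 0.6640, L₁ = ρ₁/(1-ρ₁) = λ/(μ₁-λ) = 8.3/4.20 = 1.9762
Station 2: ρ₂ = 8.3/10.5 = 0.7905, L₂ = ρ₂/(1-ρ₂) = λ/(μ₂-λ) = 8.3/2.20 = 3.7727
Total: L = L₁ + L₂ = 1.9762 + 3.7727 = 5.7489
W = L/λ = 5.7489/8.3 = 0.6926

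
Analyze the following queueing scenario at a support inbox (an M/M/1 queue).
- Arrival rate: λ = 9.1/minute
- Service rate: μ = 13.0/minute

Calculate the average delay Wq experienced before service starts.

First, compute utilization: ρ = λ/μ = 9.1/13.0 = 0.7000
For M/M/1: Wq = λ/(μ(μ-λ))
Wq = 9.1/(13.0 × (13.0-9.1))
Wq = 9.1/(13.0 × 3.90)
Wq = 0.1795 minutes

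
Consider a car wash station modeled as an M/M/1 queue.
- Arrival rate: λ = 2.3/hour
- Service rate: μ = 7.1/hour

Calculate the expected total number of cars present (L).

ρ = λ/μ = 2.3/7.1 = 0.3239
For M/M/1: L = λ/(μ-λ)
L = 2.3/(7.1-2.3) = 2.3/4.80
L = 0.4792 cars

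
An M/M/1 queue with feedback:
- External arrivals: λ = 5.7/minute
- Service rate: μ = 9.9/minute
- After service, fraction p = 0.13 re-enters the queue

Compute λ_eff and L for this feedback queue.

Effective arrival rate: λ_eff = λ/(1-p) = 5.7/(1-0.13) = 5.7/0.87 = 6.5517
ρ = λ_eff/μ = 6.5517/9.9 = 0.66179
L = ρ/(1-ρ) = 0.66179/(1-0.66179) = 1.9567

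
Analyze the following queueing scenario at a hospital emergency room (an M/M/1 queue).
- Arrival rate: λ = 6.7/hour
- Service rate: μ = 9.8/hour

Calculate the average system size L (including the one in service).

ρ = λ/μ = 6.7/9.8 = 0.6837
For M/M/1: L = λ/(μ-λ)
L = 6.7/(9.8-6.7) = 6.7/3.10
L = 2.1613 patients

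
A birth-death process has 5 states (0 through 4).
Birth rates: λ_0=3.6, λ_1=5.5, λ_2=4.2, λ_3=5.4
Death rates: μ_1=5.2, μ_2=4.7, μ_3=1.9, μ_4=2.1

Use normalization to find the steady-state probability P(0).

Ratios P(n)/P(0) = (λ₀···λₙ₋₁)/(μ₁···μₙ):
P(1)/P(0) = (3.6)/(5.2) = 0.69231
P(2)/P(0) = (3.6×5.5)/(5.2×4.7) = 0.81015
P(3)/P(0) = (3.6×5.5×4.2)/(5.2×4.7×1.9) = 1.7909
P(4)/P(0) = (3.6×5.5×4.2×5.4)/(5.2×4.7×1.9×2.1) = 4.6050

Normalization: ∑ P(n) = 1
P(0) × (1.0000 + 0.69231 + 0.81015 + 1.7909 + 4.6050) = 1
P(0) × 8.8984 = 1
P(0) = 1/8.8984 = 0.1124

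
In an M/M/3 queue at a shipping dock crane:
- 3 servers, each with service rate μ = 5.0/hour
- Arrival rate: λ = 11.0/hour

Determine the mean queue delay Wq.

Traffic intensity: ρ = λ/(cμ) = 11.0/(3×5.0) = 0.7333
Since ρ = 0.7333 < 1, system is stable.
Offered load a = λ/μ = cρ = 11.0/5.0 = 2.2000
P₀ = [ Σₙ₌₀^2 aⁿ/n! + a^3/(3!(1-ρ)) ]⁻¹
Σ = a^0/0! + a^1/1! + a^2/2! = 1.0000 + 2.2000 + 2.4200 = 5.6200
a^3/(3!(1-ρ)) = 10.6480/(6 × 0.266667) = 6.6550
P₀ = 1/(5.6200 + 6.6550) = 0.08147
Lq = P₀·a^3·ρ / (3!(1-ρ)²) = 0.081466 × 10.6480 × 0.73333 / (6 × 0.071111) = 1.4909
Wq = Lq/λ = 1.4909/11.0 = 0.1355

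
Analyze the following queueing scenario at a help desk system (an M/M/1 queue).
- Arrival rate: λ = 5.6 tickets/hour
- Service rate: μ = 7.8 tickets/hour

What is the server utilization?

Server utilization: ρ = λ/μ
ρ = 5.6/7.8 = 0.7179
The server is busy 71.79% of the time.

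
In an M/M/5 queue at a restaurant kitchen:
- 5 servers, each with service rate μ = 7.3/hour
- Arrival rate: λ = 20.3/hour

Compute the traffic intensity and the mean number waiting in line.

Traffic intensity: ρ = λ/(cμ) = 20.3/(5×7.3) = 0.5562
Since ρ = 0.5562 < 1, system is stable.
Offered load a = λ/μ = cρ = 20.3/7.3 = 2.7808
P₀ = [ Σₙ₌₀^4 aⁿ/n! + a^5/(5!(1-ρ)) ]⁻¹
Σ = a^0/0! + a^1/1! + a^2/2! + a^3/3! + a^4/4! = 1.0000 + 2.7808 + 3.8665 + 3.5840 + 2.4916 = 13.7229
a^5/(5!(1-ρ)) = 166.2899/(120 × 0.44384) = 3.1222
P₀ = 1/(13.7229 + 3.1222) = 0.05936
Lq = P₀·a^5·ρ / (5!(1-ρ)²) = 0.059364 × 166.2899 × 0.55616 / (120 × 0.19699) = 0.2323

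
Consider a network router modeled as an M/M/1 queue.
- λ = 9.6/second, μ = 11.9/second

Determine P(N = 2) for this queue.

ρ = λ/μ = 9.6/11.9 = 0.8067
P(n) = (1-ρ)ρⁿ
P(2) = (1-0.8067) × 0.8067^2
P(2) = 0.1933 × 0.6508
P(2) = 0.1258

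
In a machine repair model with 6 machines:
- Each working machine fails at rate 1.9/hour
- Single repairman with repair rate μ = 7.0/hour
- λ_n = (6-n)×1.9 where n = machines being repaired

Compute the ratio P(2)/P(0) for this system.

P(2)/P(0) = ∏_{i=0}^{2-1} λ_i/μ_{i+1}
= (6-0)×1.9/7.0 × (6-1)×1.9/7.0
= 2.2102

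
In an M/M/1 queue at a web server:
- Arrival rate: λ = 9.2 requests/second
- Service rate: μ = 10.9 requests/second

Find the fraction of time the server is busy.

Server utilization: ρ = λ/μ
ρ = 9.2/10.9 = 0.8440
The server is busy 84.40% of the time.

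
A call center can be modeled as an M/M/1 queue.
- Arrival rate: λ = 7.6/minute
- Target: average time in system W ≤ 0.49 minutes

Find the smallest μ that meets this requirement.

For M/M/1: W = 1/(μ-λ)
Need W ≤ 0.49, so 1/(μ-λ) ≤ 0.49
μ - λ ≥ 1/0.49 = 2.0408
μ ≥ 7.6 + 2.0408 = 9.6408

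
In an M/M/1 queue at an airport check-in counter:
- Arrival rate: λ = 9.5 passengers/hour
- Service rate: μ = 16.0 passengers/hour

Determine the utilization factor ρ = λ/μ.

Server utilization: ρ = λ/μ
ρ = 9.5/16.0 = 0.5938
The server is busy 59.38% of the time.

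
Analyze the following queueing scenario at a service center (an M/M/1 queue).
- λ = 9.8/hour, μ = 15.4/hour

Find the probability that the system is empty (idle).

ρ = λ/μ = 9.8/15.4 = 0.6364
P(0) = 1 - ρ = 1 - 0.6364 = 0.3636
The server is idle 36.36% of the time.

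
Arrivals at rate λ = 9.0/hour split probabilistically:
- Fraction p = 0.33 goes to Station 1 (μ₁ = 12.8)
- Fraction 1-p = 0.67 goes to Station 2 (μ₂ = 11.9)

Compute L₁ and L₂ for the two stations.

Effective rates: λ₁ = 9.0×0.33 = 2.97, λ₂ = 9.0×0.67 = 6.03
Station 1: ρ₁ = 2.97/12.8 = 0.2320, L₁ = ρ₁/(1-ρ₁) = 0.2320/(1-0.2320) = 0.3021
Station 2: ρ₂ = 6.03/11.9 = 0.506723, L₂ = ρ₂/(1-ρ₂) = 0.506723/(1-0.506723) = 1.0273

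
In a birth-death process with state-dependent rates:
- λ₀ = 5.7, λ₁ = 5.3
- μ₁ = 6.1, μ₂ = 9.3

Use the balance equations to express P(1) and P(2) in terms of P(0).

Balance equations:
State 0: λ₀P₀ = μ₁P₁ → P₁ = (λ₀/μ₁)P₀ = (5.7/6.1)P₀ = 0.9344P₀
State 1: P₂ = (λ₀λ₁)/(μ₁μ₂)P₀ = (5.7×5.3)/(6.1×9.3)P₀ = 0.5325P₀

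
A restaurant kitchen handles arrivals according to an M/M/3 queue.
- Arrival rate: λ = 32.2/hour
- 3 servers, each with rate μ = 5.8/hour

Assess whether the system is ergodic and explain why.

Stability requires ρ = λ/(cμ) < 1
ρ = 32.2/(3 × 5.8) = 32.2/17.40 = 1.8506
Since 1.8506 ≥ 1, the system is UNSTABLE.
Need c > λ/μ = 32.2/5.8 = 5.55.
Minimum servers needed: c = 6.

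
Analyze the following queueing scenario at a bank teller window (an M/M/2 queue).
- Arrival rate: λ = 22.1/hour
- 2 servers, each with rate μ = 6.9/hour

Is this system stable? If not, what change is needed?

Stability requires ρ = λ/(cμ) < 1
ρ = 22.1/(2 × 6.9) = 22.1/13.80 = 1.6014
Since 1.6014 ≥ 1, the system is UNSTABLE.
Need c > λ/μ = 22.1/6.9 = 3.20.
Minimum servers needed: c = 4.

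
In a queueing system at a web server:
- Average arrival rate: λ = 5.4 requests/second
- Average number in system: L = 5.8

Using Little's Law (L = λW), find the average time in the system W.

Little's Law: L = λW, so W = L/λ
W = 5.8/5.4 = 1.0741 seconds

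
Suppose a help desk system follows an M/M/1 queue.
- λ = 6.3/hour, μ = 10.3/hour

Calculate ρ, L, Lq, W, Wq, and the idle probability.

Step 1: ρ = λ/μ = 6.3/10.3 = 0.6117
Step 2: L = λ/(μ-λ) = 6.3/4.00 = 1.5750
Step 3: Lq = λ²/(μ(μ-λ)) = 39.69/(10.3×4.00) = 0.9633
Step 4: W = 1/(μ-λ) = 1/4.00 = 0.2500
Step 5: Wq = λ/(μ(μ-λ)) = 6.3/(10.3×4.00) = 0.1529
Step 6: P(0) = 1-ρ = 0.3883
Verify: L = λW = 6.3×0.2500 = 1.5750 ✔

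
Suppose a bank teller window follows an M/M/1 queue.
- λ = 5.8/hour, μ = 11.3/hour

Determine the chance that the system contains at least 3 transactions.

ρ = λ/μ = 5.8/11.3 = 0.5133
P(N ≥ n) = ρⁿ
P(N ≥ 3) = 0.5133^3
P(N ≥ 3) = 0.1352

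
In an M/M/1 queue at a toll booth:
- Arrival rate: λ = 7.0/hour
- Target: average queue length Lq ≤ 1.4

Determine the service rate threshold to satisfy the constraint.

For M/M/1: Lq = λ²/(μ(μ-λ))
Need Lq ≤ 1.4, i.e. μ(μ-λ) ≥ λ²/1.4
μ² - 7.0μ - 49.00/1.4 ≥ 0  →  μ² - 7.0μ - 35.0000 ≥ 0
Quadratic formula (positive root): μ = [λ + √(λ² + 4×35.0000)]/2
Discriminant: 49.00 + 4×35.0000 = 189.0000, √189.0000 = 13.7477
μ ≥ (7.0 + 13.7477)/2 = 10.3739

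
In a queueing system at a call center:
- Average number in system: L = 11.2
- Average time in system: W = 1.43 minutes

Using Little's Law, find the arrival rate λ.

Little's Law: L = λW, so λ = L/W
λ = 11.2/1.43 = 7.8322 calls/minute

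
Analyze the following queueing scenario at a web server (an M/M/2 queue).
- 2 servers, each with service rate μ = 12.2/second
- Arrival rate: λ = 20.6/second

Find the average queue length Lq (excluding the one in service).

Traffic intensity: ρ = λ/(cμ) = 20.6/(2×12.2) = 0.8443
Since ρ = 0.8443 < 1, system is stable.
Offered load a = λ/μ = cρ = 20.6/12.2 = 1.6885
P₀ = [ Σₙ₌₀^1 aⁿ/n! + a^2/(2!(1-ρ)) ]⁻¹
Σ = a^0/0! + a^1/1! = 1.0000 + 1.6885 = 2.6885
a^2/(2!(1-ρ)) = 2.85112/(2 × 0.155738) = 9.1536
P₀ = 1/(2.6885 + 9.1536) = 0.08444
Lq = P₀·a^2·ρ / (2!(1-ρ)²) = 0.084444 × 2.8511 × 0.84426 / (2 × 0.024254) = 4.1903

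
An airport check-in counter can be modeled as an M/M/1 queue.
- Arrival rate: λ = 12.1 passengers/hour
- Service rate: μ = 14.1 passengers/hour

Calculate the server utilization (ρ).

Server utilization: ρ = λ/μ
ρ = 12.1/14.1 = 0.8582
The server is busy 85.82% of the time.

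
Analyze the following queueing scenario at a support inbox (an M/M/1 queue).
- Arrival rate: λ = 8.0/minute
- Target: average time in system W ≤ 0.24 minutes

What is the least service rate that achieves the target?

For M/M/1: W = 1/(μ-λ)
Need W ≤ 0.24, so 1/(μ-λ) ≤ 0.24
μ - λ ≥ 1/0.24 = 4.1667
μ ≥ 8.0 + 4.1667 = 12.1667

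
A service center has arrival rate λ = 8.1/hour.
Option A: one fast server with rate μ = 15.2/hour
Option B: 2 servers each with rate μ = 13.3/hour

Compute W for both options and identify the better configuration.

Option A: single server μ = 15.2 (M/M/1)
  ρ_A = 8.1/15.2 = 0.5329
  W_A = 1/(μ-λ) = 1/(15.2-8.1) = 1/7.10 = 0.1408

Option B: 2 servers μ = 13.3 (M/M/2)
  ρ_B = λ/(cμ) = 8.1/(2×13.3) = 0.3045
  Offered load a = λ/μ = cρ = 8.1/13.3 = 0.6090
  P₀ = [ Σₙ₌₀^1 aⁿ/n! + a^2/(2!(1-ρ)) ]⁻¹
  Σ = a^0/0! + a^1/1! = 1.0000 + 0.6090 = 1.6090
  a^2/(2!(1-ρ)) = 0.37091/(2 × 0.69549) = 0.2667
  P₀ = 1/(1.6090 + 0.2667) = 0.5331
  Lq = P₀·a^2·ρ / (2!(1-ρ)²) = 0.5331 × 0.3709 × 0.3045 / (2 × 0.4837) = 0.06224
  Wq_B = Lq/λ = 0.0622447/8.1 = 0.0076845
  W_B = Wq_B + 1/μ = 0.0076845 + 0.075188 = 0.08287

Since W_B = 0.08287 < W_A = 0.1408, Option B (multiple servers) has the shorter time in system.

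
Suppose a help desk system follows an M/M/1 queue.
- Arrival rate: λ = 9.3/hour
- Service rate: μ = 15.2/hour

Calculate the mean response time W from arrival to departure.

First, compute utilization: ρ = λ/μ = 9.3/15.2 = 0.6118
For M/M/1: W = 1/(μ-λ)
W = 1/(15.2-9.3) = 1/5.90
W = 0.1695 hours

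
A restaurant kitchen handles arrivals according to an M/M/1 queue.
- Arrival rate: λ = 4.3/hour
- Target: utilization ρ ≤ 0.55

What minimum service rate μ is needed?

ρ = λ/μ, so μ = λ/ρ
μ ≥ 4.3/0.55 = 7.8182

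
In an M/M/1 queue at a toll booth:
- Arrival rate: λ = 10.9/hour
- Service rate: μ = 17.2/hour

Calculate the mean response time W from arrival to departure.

First, compute utilization: ρ = λ/μ = 10.9/17.2 = 0.6337
For M/M/1: W = 1/(μ-λ)
W = 1/(17.2-10.9) = 1/6.30
W = 0.1587 hours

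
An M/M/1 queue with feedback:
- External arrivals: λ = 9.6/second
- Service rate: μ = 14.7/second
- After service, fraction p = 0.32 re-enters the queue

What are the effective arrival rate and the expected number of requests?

Effective arrival rate: λ_eff = λ/(1-p) = 9.6/(1-0.32) = 9.6/0.68 = 14.117647
ρ = λ_eff/μ = 14.117647/14.7 = 0.96038415
L = ρ/(1-ρ) = 0.96038415/(1-0.96038415) = 24.2424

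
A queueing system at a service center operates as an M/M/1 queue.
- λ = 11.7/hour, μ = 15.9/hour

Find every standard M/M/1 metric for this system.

Step 1: ρ = λ/μ = 11.7/15.9 = 0.7358
Step 2: L = λ/(μ-λ) = 11.7/4.20 = 2.7857
Step 3: Lq = λ²/(μ(μ-λ)) = 136.89/(15.9×4.20) = 2.0499
Step 4: W = 1/(μ-λ) = 1/4.20 = 0.238095
Step 5: Wq = λ/(μ(μ-λ)) = 11.7/(15.9×4.20) = 0.1752
Step 6: P(0) = 1-ρ = 0.2642
Verify: L = λW = 11.7×0.238095 = 2.7857 ✔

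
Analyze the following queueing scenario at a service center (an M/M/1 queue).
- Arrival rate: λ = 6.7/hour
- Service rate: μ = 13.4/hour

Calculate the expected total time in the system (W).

First, compute utilization: ρ = λ/μ = 6.7/13.4 = 0.5000
For M/M/1: W = 1/(μ-λ)
W = 1/(13.4-6.7) = 1/6.70
W = 0.1493 hours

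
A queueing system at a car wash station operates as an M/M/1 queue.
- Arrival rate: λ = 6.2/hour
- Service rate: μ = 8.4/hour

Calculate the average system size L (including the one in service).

ρ = λ/μ = 6.2/8.4 = 0.7381
For M/M/1: L = λ/(μ-λ)
L = 6.2/(8.4-6.2) = 6.2/2.20
L = 2.8182 cars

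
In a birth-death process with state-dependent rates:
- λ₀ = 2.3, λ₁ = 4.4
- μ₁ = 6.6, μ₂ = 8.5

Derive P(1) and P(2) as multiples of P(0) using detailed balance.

Balance equations:
State 0: λ₀P₀ = μ₁P₁ → P₁ = (λ₀/μ₁)P₀ = (2.3/6.6)P₀ = 0.3485P₀
State 1: P₂ = (λ₀λ₁)/(μ₁μ₂)P₀ = (2.3×4.4)/(6.6×8.5)P₀ = 0.1804P₀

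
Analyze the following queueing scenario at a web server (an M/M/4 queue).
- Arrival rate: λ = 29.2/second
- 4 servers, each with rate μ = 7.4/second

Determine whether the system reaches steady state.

Stability requires ρ = λ/(cμ) < 1
ρ = 29.2/(4 × 7.4) = 29.2/29.60 = 0.9865
Since 0.9865 < 1, the system is STABLE.
The servers are busy 98.65% of the time.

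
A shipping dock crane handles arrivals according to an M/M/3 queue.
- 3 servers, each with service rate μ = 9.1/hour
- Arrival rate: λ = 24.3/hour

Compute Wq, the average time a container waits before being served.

Traffic intensity: ρ = λ/(cμ) = 24.3/(3×9.1) = 0.8901
Since ρ = 0.8901 < 1, system is stable.
Offered load a = λ/μ = cρ = 24.3/9.1 = 2.6703
P₀ = [ Σₙ₌₀^2 aⁿ/n! + a^3/(3!(1-ρ)) ]⁻¹
Σ = a^0/0! + a^1/1! + a^2/2! = 1.00000 + 2.67033 + 3.56533 = 7.2357
a^3/(3!(1-ρ)) = 19.0412/(6 × 0.10989) = 28.8792
P₀ = 1/(7.2357 + 28.8792) = 0.02769
Lq = P₀·a^3·ρ / (3!(1-ρ)²) = 0.0276895 × 19.0412 × 0.890110 / (6 × 0.0120758) = 6.4772
Wq = Lq/λ = 6.47715/24.3 = 0.2665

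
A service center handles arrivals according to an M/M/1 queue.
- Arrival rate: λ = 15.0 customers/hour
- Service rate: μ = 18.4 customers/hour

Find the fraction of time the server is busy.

Server utilization: ρ = λ/μ
ρ = 15.0/18.4 = 0.8152
The server is busy 81.52% of the time.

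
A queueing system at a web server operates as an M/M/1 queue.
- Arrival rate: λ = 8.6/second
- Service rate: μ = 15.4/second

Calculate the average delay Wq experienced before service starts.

First, compute utilization: ρ = λ/μ = 8.6/15.4 = 0.5584
For M/M/1: Wq = λ/(μ(μ-λ))
Wq = 8.6/(15.4 × (15.4-8.6))
Wq = 8.6/(15.4 × 6.80)
Wq = 0.08212 seconds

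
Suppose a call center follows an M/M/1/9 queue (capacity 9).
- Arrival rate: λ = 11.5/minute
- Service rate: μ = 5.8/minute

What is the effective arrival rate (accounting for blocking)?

ρ = λ/μ = 11.5/5.8 = 1.98276
P₀ = (1-ρ)/(1-ρ^(K+1)) = (1-1.98276)/(1-1.98276^10) = -0.9828/-938.0776 = 0.001048
P_K = P₀×ρ^K = 0.0010476 × 1.98276^9 = 0.0010476 × 473.6214 = 0.4962
λ_eff = λ(1-P_K) = 11.5 × (1 - 0.49618) = 11.5 × 0.50382 = 5.7939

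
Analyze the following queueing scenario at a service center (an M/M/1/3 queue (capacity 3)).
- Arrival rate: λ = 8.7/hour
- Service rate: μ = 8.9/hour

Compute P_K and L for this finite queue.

ρ = λ/μ = 8.7/8.9 = 0.9775
P₀ = (1-ρ)/(1-ρ^(K+1)) = (1-0.9775)/(1-0.9775^4) = 0.02250/0.08701 = 0.2586
P_K = P₀×ρ^K = 0.2586 × 0.9775^3 = 0.2586 × 0.9340 = 0.2415
Blocking probability P_3 = 0.2415 (24.15%)
L = ρ[1 - (K+1)ρ^K + Kρ^(K+1)] / [(1-ρ)(1-ρ^(K+1))]
L = 0.9775 × (1 - 4×0.93400736 + 3×0.91299219) / ((1 - 0.9775) × (1 - 0.91299219)) = 1.4716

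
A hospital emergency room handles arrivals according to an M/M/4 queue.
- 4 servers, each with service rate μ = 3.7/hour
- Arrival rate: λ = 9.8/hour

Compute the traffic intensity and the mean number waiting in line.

Traffic intensity: ρ = λ/(cμ) = 9.8/(4×3.7) = 0.6622
Since ρ = 0.6622 < 1, system is stable.
Offered load a = λ/μ = cρ = 9.8/3.7 = 2.6486
P₀ = [ Σₙ₌₀^3 aⁿ/n! + a^4/(4!(1-ρ)) ]⁻¹
Σ = a^0/0! + a^1/1! + a^2/2! + a^3/3! = 1.0000 + 2.6486 + 3.5077 + 3.0969 = 10.2532
a^4/(4!(1-ρ)) = 49.2150/(24 × 0.33784) = 6.0698
P₀ = 1/(10.2532 + 6.0698) = 0.06126
Lq = P₀·a^4·ρ / (4!(1-ρ)²) = 0.0612631 × 49.2150 × 0.662162 / (24 × 0.114134) = 0.7288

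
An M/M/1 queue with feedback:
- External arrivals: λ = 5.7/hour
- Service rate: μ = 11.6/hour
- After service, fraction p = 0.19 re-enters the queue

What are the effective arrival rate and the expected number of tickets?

Effective arrival rate: λ_eff = λ/(1-p) = 5.7/(1-0.19) = 5.7/0.81 = 7.0370
ρ = λ_eff/μ = 7.0370/11.6 = 0.60664
L = ρ/(1-ρ) = 0.60664/(1-0.60664) = 1.5422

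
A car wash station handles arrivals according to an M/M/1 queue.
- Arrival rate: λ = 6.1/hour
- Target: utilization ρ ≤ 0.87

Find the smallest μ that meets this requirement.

ρ = λ/μ, so μ = λ/ρ
μ ≥ 6.1/0.87 = 7.0115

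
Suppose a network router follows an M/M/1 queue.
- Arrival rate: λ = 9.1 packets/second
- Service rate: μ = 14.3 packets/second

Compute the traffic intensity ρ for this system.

Server utilization: ρ = λ/μ
ρ = 9.1/14.3 = 0.6364
The server is busy 63.64% of the time.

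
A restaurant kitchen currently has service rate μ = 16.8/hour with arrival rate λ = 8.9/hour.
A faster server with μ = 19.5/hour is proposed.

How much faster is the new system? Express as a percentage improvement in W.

System 1: ρ₁ = 8.9/16.8 = 0.5298, W₁ = 1/(16.8-8.9) = 0.12658
System 2: ρ₂ = 8.9/19.5 = 0.4564, W₂ = 1/(19.5-8.9) = 0.094340
Improvement: (W₁-W₂)/W₁ = (0.12658-0.094340)/0.12658 = 25.47%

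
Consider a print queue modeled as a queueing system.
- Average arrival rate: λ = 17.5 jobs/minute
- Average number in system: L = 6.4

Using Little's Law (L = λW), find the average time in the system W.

Little's Law: L = λW, so W = L/λ
W = 6.4/17.5 = 0.3657 minutes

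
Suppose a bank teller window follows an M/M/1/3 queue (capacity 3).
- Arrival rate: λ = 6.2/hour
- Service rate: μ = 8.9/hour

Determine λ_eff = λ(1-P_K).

ρ = λ/μ = 6.2/8.9 = 0.69663
P₀ = (1-ρ)/(1-ρ^(K+1)) = (1-0.69663)/(1-0.69663^4) = 0.30337/0.76449 = 0.3968
P_K = P₀×ρ^K = 0.3968 × 0.69663^3 = 0.3968 × 0.3381 = 0.1342
λ_eff = λ(1-P_K) = 6.2 × (1 - 0.134155) = 6.2 × 0.86584 = 5.3682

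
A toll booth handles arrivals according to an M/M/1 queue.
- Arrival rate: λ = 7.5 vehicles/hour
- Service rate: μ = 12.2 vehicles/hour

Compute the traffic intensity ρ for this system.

Server utilization: ρ = λ/μ
ρ = 7.5/12.2 = 0.6148
The server is busy 61.48% of the time.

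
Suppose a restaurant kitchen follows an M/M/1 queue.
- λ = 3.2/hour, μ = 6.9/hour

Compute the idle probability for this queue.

ρ = λ/μ = 3.2/6.9 = 0.4638
P(0) = 1 - ρ = 1 - 0.4638 = 0.5362
The server is idle 53.62% of the time.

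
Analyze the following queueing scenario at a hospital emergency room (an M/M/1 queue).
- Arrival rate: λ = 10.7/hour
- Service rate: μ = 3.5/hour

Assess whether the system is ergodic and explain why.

Stability requires ρ = λ/(cμ) < 1
ρ = 10.7/(1 × 3.5) = 10.7/3.50 = 3.0571
Since 3.0571 ≥ 1, the system is UNSTABLE.
Queue grows without bound. Need μ > λ = 10.7.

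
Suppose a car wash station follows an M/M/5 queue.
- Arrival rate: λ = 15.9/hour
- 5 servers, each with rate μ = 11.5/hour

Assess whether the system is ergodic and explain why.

Stability requires ρ = λ/(cμ) < 1
ρ = 15.9/(5 × 11.5) = 15.9/57.50 = 0.2765
Since 0.2765 < 1, the system is STABLE.
The servers are busy 27.65% of the time.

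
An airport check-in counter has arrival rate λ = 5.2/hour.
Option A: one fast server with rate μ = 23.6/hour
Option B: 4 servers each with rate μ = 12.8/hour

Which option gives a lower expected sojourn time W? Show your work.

Option A: single server μ = 23.6 (M/M/1)
  ρ_A = 5.2/23.6 = 0.2203
  W_A = 1/(μ-λ) = 1/(23.6-5.2) = 1/18.40 = 0.05435

Option B: 4 servers μ = 12.8 (M/M/4)
  ρ_B = λ/(cμ) = 5.2/(4×12.8) = 0.1016
  Offered load a = λ/μ = cρ = 5.2/12.8 = 0.4062
  P₀ = [ Σₙ₌₀^3 aⁿ/n! + a^4/(4!(1-ρ)) ]⁻¹
  Σ = a^0/0! + a^1/1! + a^2/2! + a^3/3! = 1.0000 + 0.4062 + 0.08252 + 0.01117 = 1.4999
  a^4/(4!(1-ρ)) = 0.02724/(24 × 0.8984) = 0.001263
  P₀ = 1/(1.49994 + 0.00126321) = 0.6661
  Lq = P₀·a^4·ρ / (4!(1-ρ)²) = 0.66613 × 0.027238 × 0.10156 / (24 × 0.80719) = 0.00009512
  Wq_B = Lq/λ = 0.00009512/5.2 = 0.00001829
  W_B = Wq_B + 1/μ = 0.00001829 + 0.07812 = 0.07814

Since W_A = 0.05435 < W_B = 0.07814, Option A (single fast server) has the shorter time in system.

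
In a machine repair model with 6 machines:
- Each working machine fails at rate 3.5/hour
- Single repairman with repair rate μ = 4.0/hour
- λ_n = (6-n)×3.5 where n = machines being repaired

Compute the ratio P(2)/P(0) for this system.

P(2)/P(0) = ∏_{i=0}^{2-1} λ_i/μ_{i+1}
= (6-0)×3.5/4.0 × (6-1)×3.5/4.0
= 22.9688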